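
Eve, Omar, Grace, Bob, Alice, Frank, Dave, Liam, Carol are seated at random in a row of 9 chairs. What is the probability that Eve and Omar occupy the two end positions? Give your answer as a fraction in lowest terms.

There are 9! = 362880 arrangements.
Place Eve and Omar at the ends in 2 ways, arrange the remaining 7 in 7! = 5040 ways: 2·5040 = 10080.
Probability = 10080/362880 = 1/36.

1/36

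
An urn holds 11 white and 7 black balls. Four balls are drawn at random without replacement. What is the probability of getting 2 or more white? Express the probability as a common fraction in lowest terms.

44/51

Total selections: C(18,4) = 3060.
Count the complement (fewer than 2 white): C(11,0)·C(7,4) + C(11,1)·C(7,3) = 35 + 385 = 420.
Probability = 1 − 420/3060 = 2640/3060 = 44/51.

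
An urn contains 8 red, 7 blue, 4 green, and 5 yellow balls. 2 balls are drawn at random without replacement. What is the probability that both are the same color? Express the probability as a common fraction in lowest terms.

There are C(24,2) = 276 ways to draw 2 balls.
All same color: C(8,2) + C(7,2) + C(4,2) + C(5,2) = 28 + 21 + 6 + 10 = 65.
Probability = 65/276.

65/276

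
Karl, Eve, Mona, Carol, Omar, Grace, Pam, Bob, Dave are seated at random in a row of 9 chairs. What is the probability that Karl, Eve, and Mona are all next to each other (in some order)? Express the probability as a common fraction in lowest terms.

1/12

There are 9! = 362880 arrangements.
Treat the three as one block: 7! placements × 3! orders within the block = 5040·6 = 30240.
Probability = 30240/362880 = 1/12.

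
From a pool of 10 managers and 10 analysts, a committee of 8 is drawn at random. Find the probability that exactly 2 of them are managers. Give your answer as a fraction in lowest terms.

315/4199

There are C(20,8) = 125970 ways to choose 8 from 20.
Selections with exactly 2 managers: choose 2 of the 10 managers and 6 of the 10 analysts, C(10,2)·C(10,6) = 45·210 = 9450.
Probability = 9450/125970 = 315/4199.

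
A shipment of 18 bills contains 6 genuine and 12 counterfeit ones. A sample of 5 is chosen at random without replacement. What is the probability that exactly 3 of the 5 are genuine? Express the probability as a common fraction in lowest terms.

Total number of selections: C(18,5) = 8568.
Selections with exactly 3 genuine: choose 3 of the 6 genuine and 2 of the 12 counterfeit, C(6,3)·C(12,2) = 20·66 = 1320.
Probability = 1320/8568 = 55/357.

55/357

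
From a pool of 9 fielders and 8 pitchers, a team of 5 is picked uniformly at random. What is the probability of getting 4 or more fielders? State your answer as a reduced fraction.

Total selections: C(17,5) = 6188.
Favorable selections (4 or more fielders): C(9,4)·C(8,1) + C(9,5)·C(8,0) = 1008 + 126 = 1134.
Probability = 1134/6188 = 81/442.

81/442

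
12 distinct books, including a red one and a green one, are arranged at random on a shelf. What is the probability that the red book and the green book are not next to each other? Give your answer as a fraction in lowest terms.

5/6

There are 12! = 479001600 arrangements.
Arrangements with the red book and the green book adjacent: 2·11! = 79833600.
So not adjacent: 479001600 − 79833600 = 399168000, probability 399168000/479001600 = 5/6.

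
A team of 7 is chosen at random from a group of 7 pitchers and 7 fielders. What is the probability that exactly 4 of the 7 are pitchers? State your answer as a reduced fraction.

Total number of selections: C(14,7) = 3432.
Selections with exactly 4 pitchers: choose 4 of the 7 pitchers and 3 of the 7 fielders, C(7,4)·C(7,3) = 35·35 = 1225.
Probability = 1225/3432.

1225/3432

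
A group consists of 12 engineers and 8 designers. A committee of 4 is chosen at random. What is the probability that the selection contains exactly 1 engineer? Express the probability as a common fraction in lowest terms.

The sample space is all 4-subsets of the 20: C(20,4) = 4845.
Selections with exactly 1 engineer: choose 1 of the 12 engineers and 3 of the 8 designers, C(12,1)·C(8,3) = 12·56 = 672.
Probability = 672/4845 = 224/1615.

224/1615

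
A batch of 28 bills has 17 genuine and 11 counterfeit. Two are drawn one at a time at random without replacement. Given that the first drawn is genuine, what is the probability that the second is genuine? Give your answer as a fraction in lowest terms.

After removing one genuine, 27 remain: 16 genuine and 11 counterfeit.
So the probability the next is genuine is 16/27.

16/27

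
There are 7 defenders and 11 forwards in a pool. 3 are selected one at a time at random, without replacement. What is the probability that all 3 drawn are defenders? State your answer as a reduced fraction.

35/816

Multiply the conditional probabilities at each draw: 7/18 · 6/17 · 5/16 = 210/4896 = 35/816.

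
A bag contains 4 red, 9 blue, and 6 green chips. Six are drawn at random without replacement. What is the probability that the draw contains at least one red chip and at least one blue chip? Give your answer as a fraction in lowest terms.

3653/4522

There are C(19,6) = 27132 possible draws.
By inclusion-exclusion on the complements, draws missing all red or all blue: C(15,6) + C(10,6) − C(6,6) = 5005 + 210 − 1 = 5214.
So draws with at least one of each: 27132 − 5214 = 21918, probability 21918/27132 = 3653/4522.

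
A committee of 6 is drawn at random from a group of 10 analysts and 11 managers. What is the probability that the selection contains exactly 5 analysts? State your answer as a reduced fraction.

33/646

There are C(21,6) = 54264 ways to choose 6 from 21.
Selections with exactly 5 analysts: choose 5 of the 10 analysts and 1 of the 11 managers, C(10,5)·C(11,1) = 252·11 = 2772.
Probability = 2772/54264 = 33/646.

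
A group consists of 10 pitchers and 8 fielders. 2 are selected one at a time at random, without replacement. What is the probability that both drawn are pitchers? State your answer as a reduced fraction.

5/17

Multiply the conditional probabilities at each draw: 10/18 · 9/17 = 90/306 = 5/17.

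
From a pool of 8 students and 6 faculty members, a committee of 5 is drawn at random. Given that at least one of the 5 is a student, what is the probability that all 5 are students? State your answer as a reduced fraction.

Work in counts. Selections with at least one student: C(14,5) − C(6,5) = 2002 − 6 = 1996.
Of those, selections where all 5 are students: C(8,5) = 56.
Conditional probability = 56/1996 = 14/499.

14/499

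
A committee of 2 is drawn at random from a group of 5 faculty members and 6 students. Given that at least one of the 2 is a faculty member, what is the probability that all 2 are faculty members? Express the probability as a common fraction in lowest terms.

Work in counts. Selections with at least one faculty member: C(11,2) − C(6,2) = 55 − 15 = 40.
Of those, selections where all 2 are faculty members: C(5,2) = 10.
Conditional probability = 10/40 = 1/4.

1/4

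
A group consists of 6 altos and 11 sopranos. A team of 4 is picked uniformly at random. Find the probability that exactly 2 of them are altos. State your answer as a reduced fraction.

165/476

The sample space is all 4-subsets of the 17: C(17,4) = 2380.
Selections with exactly 2 altos: choose 2 of the 6 altos and 2 of the 11 sopranos, C(6,2)·C(11,2) = 15·55 = 825.
Probability = 825/2380 = 165/476.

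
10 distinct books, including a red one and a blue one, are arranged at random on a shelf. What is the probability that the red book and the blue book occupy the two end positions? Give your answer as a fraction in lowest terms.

There are 10! = 3628800 arrangements.
Place the red book and the blue book at the ends in 2 ways, arrange the remaining 8 in 8! = 40320 ways: 2·40320 = 80640.
Probability = 80640/3628800 = 1/45.

1/45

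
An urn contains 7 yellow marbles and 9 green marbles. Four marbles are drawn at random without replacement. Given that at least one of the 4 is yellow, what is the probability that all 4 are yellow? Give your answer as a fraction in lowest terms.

5/242

Work in counts. Selections with at least one yellow: C(16,4) − C(9,4) = 1820 − 126 = 1694.
Of those, selections where all 4 are yellow: C(7,4) = 35.
Conditional probability = 35/1694 = 5/242.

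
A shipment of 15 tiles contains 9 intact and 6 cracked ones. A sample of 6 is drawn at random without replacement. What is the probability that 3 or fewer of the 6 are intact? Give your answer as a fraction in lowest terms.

Total selections: C(15,6) = 5005.
Count the complement (more than 3 intact): C(9,4)·C(6,2) + C(9,5)·C(6,1) + C(9,6)·C(6,0) = 1890 + 756 + 84 = 2730.
Probability = 1 − 2730/5005 = 2275/5005 = 5/11.

5/11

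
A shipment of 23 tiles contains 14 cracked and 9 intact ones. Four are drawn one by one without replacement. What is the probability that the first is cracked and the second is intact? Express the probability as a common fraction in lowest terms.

Multiply the conditional probabilities at each draw: 14/23 · 9/22 = 126/506 = 63/253.

63/253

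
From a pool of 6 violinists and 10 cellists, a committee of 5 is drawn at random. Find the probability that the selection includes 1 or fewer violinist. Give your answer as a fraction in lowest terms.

9/26

There are C(16,5) = 4368 ways to choose the 5.
Favorable selections (1 or fewer violinist): C(6,0)·C(10,5) + C(6,1)·C(10,4) = 252 + 1260 = 1512.
Probability = 1512/4368 = 9/26.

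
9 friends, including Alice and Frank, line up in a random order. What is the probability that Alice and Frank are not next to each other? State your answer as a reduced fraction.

7/9

There are 9! = 362880 arrangements.
Arrangements with Alice and Frank adjacent: 2·8! = 80640.
So not adjacent: 362880 − 80640 = 282240, probability 282240/362880 = 7/9.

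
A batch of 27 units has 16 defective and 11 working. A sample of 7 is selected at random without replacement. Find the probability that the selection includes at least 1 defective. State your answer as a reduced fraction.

2690/2691

There are C(27,7) = 888030 ways to choose the 7.
The complement is all 7 are working: C(11,7) = 330.
Probability = 1 − 330/888030 = 887700/888030 = 2690/2691.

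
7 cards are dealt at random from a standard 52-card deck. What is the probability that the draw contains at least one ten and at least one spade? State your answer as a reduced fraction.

53122231/133784560

There are C(52,7) = 133784560 possible draws.
By inclusion-exclusion on the complements, draws missing all tens or all spades: C(48,7) + C(39,7) − C(36,7) = 73629072 + 15380937 − 8347680 = 80662329.
So draws with at least one of each: 133784560 − 80662329 = 53122231, probability 53122231/133784560.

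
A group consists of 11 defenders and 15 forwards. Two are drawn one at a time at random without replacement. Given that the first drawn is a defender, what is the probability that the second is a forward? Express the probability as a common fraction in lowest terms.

After removing one defender, 25 remain: 10 defenders and 15 forwards.
So the probability the next is a forward is 15/25 = 3/5.

3/5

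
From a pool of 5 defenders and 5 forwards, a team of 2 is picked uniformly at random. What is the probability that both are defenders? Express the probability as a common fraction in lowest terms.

There are C(10,2) = 45 possible selections.
Selections with all defenders: C(5,2) = 10.
Probability = 10/45 = 2/9.

2/9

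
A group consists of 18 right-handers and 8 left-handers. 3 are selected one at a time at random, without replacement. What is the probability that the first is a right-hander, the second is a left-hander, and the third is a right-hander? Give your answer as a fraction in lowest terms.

51/325

Multiply the conditional probabilities at each draw: 18/26 · 8/25 · 17/24 = 2448/15600 = 51/325.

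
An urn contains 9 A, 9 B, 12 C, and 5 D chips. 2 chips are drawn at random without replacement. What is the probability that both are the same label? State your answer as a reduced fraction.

There are C(35,2) = 595 ways to draw 2 chips.
All same label: C(9,2) + C(9,2) + C(12,2) + C(5,2) = 36 + 36 + 66 + 10 = 148.
Probability = 148/595.

148/595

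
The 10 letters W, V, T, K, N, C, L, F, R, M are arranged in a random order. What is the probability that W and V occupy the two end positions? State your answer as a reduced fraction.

There are 10! = 3628800 arrangements.
Place W and V at the ends in 2 ways, arrange the remaining 8 in 8! = 40320 ways: 2·40320 = 80640.
Probability = 80640/3628800 = 1/45.

1/45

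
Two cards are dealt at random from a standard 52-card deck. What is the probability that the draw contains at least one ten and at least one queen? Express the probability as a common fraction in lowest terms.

8/663

There are C(52,2) = 1326 possible draws.
By inclusion-exclusion on the complements, draws missing all tens or all queens: C(48,2) + C(48,2) − C(44,2) = 1128 + 1128 − 946 = 1310.
So draws with at least one of each: 1326 − 1310 = 16, probability 16/1326 = 8/663.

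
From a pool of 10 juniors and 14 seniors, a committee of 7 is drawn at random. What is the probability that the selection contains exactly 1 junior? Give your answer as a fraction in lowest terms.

There are C(24,7) = 346104 ways to choose 7 from 24.
Selections with exactly 1 junior: choose 1 of the 10 juniors and 6 of the 14 seniors, C(10,1)·C(14,6) = 10·3003 = 30030.
Probability = 30030/346104 = 455/5244.

455/5244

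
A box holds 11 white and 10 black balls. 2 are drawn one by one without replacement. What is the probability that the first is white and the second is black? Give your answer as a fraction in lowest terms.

11/42

Multiply the conditional probabilities at each draw: 11/21 · 10/20 = 110/420 = 11/42.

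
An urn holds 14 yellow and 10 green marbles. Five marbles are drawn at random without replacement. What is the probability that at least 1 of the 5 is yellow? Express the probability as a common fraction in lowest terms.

There are C(24,5) = 42504 ways to choose the 5.
Favorable selections (at least 1 yellow): C(14,1)·C(10,4) + C(14,2)·C(10,3) + C(14,3)·C(10,2) + C(14,4)·C(10,1) + C(14,5)·C(10,0) = 2940 + 10920 + 16380 + 10010 + 2002 = 42252.
Probability = 42252/42504 = 503/506.

503/506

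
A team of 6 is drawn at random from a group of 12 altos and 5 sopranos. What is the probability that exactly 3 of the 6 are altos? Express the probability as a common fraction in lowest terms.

275/1547

The sample space is all 6-subsets of the 17: C(17,6) = 12376.
Selections with exactly 3 altos: choose 3 of the 12 altos and 3 of the 5 sopranos, C(12,3)·C(5,3) = 220·10 = 2200.
Probability = 2200/12376 = 275/1547.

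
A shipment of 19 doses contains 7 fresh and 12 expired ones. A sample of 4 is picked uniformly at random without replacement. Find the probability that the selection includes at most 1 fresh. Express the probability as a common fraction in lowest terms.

There are C(19,4) = 3876 ways to choose the 4.
Favorable selections (at most 1 fresh): C(7,0)·C(12,4) + C(7,1)·C(12,3) = 495 + 1540 = 2035.
Probability = 2035/3876.

2035/3876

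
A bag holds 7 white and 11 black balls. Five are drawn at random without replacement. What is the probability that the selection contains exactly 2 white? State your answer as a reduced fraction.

55/136

Total number of selections: C(18,5) = 8568.
Selections with exactly 2 white: choose 2 of the 7 white and 3 of the 11 black, C(7,2)·C(11,3) = 21·165 = 3465.
Probability = 3465/8568 = 55/136.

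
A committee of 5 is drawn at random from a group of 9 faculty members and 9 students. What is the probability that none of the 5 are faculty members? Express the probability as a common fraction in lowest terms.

There are C(18,5) = 8568 possible selections.
Selections with no faculty members (all students): C(9,5) = 126.
Probability = 126/8568 = 1/68.

1/68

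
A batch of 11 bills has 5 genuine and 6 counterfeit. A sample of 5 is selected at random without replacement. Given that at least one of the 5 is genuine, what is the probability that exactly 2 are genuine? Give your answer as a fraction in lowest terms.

25/57

Work in counts. Selections with at least one genuine: C(11,5) − C(6,5) = 462 − 6 = 456.
Of those, selections where exactly 2 are genuine: C(5,2)·C(6,3) = 10·20 = 200.
Conditional probability = 200/456 = 25/57.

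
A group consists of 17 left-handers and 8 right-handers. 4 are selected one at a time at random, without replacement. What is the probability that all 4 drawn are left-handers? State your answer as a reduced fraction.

238/1265

Multiply the conditional probabilities at each draw: 17/25 · 16/24 · 15/23 · 14/22 = 57120/303600 = 238/1265.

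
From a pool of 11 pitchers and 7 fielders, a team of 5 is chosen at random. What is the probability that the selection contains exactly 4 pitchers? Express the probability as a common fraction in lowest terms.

55/204

The sample space is all 5-subsets of the 18: C(18,5) = 8568.
Selections with exactly 4 pitchers: choose 4 of the 11 pitchers and 1 of the 7 fielders, C(11,4)·C(7,1) = 330·7 = 2310.
Probability = 2310/8568 = 55/204.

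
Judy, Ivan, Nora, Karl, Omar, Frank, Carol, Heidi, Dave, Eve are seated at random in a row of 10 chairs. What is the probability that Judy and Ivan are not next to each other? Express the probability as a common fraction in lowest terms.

There are 10! = 3628800 arrangements.
Arrangements with Judy and Ivan adjacent: 2·9! = 725760.
So not adjacent: 3628800 − 725760 = 2903040, probability 2903040/3628800 = 4/5.

4/5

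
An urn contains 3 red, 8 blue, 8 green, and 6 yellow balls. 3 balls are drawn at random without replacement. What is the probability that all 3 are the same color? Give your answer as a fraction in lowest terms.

There are C(25,3) = 2300 ways to draw 3 balls.
All same color: C(3,3) + C(8,3) + C(8,3) + C(6,3) = 1 + 56 + 56 + 20 = 133.
Probability = 133/2300.

133/2300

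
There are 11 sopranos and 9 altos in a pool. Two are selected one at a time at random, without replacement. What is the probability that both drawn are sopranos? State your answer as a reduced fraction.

11/38

Multiply the conditional probabilities at each draw: 11/20 · 10/19 = 110/380 = 11/38.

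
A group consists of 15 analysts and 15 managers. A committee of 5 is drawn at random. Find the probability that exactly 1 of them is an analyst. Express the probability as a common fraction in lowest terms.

25/174

Total number of selections: C(30,5) = 142506.
Selections with exactly 1 analyst: choose 1 of the 15 analysts and 4 of the 15 managers, C(15,1)·C(15,4) = 15·1365 = 20475.
Probability = 20475/142506 = 25/174.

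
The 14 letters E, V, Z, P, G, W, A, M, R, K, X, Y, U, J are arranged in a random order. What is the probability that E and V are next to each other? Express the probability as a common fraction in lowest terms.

1/7

There are 14! = 87178291200 arrangements.
Treat E and V as a block: 13! arrangements of the blocks × 2 orders within the block = 2·6227020800 = 12454041600.
Probability = 12454041600/87178291200 = 1/7.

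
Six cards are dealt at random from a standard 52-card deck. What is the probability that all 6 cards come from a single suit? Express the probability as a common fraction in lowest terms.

66/195755

There are C(52,6) = 20358520 possible 6-card hands.
Hands of one suit: 4 suits × C(13,6) = 4·1716 = 6864.
Probability = 6864/20358520 = 66/195755.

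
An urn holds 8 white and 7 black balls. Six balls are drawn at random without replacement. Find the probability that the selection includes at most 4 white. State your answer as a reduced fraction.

131/143

There are C(15,6) = 5005 ways to choose the 6.
Favorable selections (at most 4 white): C(8,0)·C(7,6) + C(8,1)·C(7,5) + C(8,2)·C(7,4) + C(8,3)·C(7,3) + C(8,4)·C(7,2) = 7 + 168 + 980 + 1960 + 1470 = 4585.
Probability = 4585/5005 = 131/143.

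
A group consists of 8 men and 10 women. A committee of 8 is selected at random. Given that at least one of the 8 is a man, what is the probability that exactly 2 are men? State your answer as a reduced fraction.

Work in counts. Selections with at least one man: C(18,8) − C(10,8) = 43758 − 45 = 43713.
Of those, selections where exactly 2 are men: C(8,2)·C(10,6) = 28·210 = 5880.
Conditional probability = 5880/43713 = 1960/14571.

1960/14571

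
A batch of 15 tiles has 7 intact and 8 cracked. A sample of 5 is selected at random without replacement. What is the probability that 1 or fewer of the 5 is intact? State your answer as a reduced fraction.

There are C(15,5) = 3003 ways to choose the 5.
Favorable selections (1 or fewer intact): C(7,0)·C(8,5) + C(7,1)·C(8,4) = 56 + 490 = 546.
Probability = 546/3003 = 2/11.

2/11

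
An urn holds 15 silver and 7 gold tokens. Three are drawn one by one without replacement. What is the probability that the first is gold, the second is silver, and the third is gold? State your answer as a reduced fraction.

Multiply the conditional probabilities at each draw: 7/22 · 15/21 · 6/20 = 630/9240 = 3/44.

3/44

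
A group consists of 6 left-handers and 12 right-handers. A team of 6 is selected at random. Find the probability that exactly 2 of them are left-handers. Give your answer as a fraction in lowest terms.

2475/6188

There are C(18,6) = 18564 ways to choose 6 from 18.
Selections with exactly 2 left-handers: choose 2 of the 6 left-handers and 4 of the 12 right-handers, C(6,2)·C(12,4) = 15·495 = 7425.
Probability = 7425/18564 = 2475/6188.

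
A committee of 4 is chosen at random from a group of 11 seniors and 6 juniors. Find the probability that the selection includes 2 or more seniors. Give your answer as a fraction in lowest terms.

There are C(17,4) = 2380 ways to choose the 4.
Count the complement (fewer than 2 seniors): C(11,0)·C(6,4) + C(11,1)·C(6,3) = 15 + 220 = 235.
Probability = 1 − 235/2380 = 2145/2380 = 429/476.

429/476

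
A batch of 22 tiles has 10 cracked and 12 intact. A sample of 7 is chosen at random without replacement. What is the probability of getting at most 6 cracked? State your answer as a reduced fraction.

There are C(22,7) = 170544 ways to choose the 7.
The complement is exactly 7 cracked: C(10,7)·C(12,0) = 120.
Probability = 1 − 120/170544 = 170424/170544 = 7101/7106.

7101/7106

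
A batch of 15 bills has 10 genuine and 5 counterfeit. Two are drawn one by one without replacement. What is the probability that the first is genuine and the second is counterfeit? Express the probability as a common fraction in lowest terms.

5/21

Multiply the conditional probabilities at each draw: 10/15 · 5/14 = 50/210 = 5/21.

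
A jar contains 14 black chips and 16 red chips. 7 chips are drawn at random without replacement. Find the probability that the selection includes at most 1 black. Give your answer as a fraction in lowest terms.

44/725

Total selections: C(30,7) = 2035800.
Favorable selections (at most 1 black): C(14,0)·C(16,7) + C(14,1)·C(16,6) = 11440 + 112112 = 123552.
Probability = 123552/2035800 = 44/725.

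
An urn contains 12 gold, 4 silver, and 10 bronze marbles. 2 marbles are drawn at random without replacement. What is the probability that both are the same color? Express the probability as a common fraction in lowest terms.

There are C(26,2) = 325 ways to draw 2 marbles.
All same color: C(12,2) + C(4,2) + C(10,2) = 66 + 6 + 45 = 117.
Probability = 117/325 = 9/25.

9/25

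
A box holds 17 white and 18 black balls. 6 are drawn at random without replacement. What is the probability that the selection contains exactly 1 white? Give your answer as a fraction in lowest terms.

153/1705

There are C(35,6) = 1623160 ways to choose 6 from 35.
Selections with exactly 1 white: choose 1 of the 17 white and 5 of the 18 black, C(17,1)·C(18,5) = 17·8568 = 145656.
Probability = 145656/1623160 = 153/1705.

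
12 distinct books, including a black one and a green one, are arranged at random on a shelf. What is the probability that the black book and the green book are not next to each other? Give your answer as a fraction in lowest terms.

There are 12! = 479001600 arrangements.
Arrangements with the black book and the green book adjacent: 2·11! = 79833600.
So not adjacent: 479001600 − 79833600 = 399168000, probability 399168000/479001600 = 5/6.

5/6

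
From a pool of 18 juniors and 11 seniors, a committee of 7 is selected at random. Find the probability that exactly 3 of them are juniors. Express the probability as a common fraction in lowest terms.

1496/8671

There are C(29,7) = 1560780 ways to choose 7 from 29.
Selections with exactly 3 juniors: choose 3 of the 18 juniors and 4 of the 11 seniors, C(18,3)·C(11,4) = 816·330 = 269280.
Probability = 269280/1560780 = 1496/8671.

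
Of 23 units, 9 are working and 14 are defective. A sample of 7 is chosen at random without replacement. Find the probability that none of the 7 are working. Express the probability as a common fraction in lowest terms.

104/7429

There are C(23,7) = 245157 possible selections.
Selections with no working (all defective): C(14,7) = 3432.
Probability = 3432/245157 = 104/7429.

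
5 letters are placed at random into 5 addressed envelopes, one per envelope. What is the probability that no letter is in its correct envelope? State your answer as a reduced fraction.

11/30

There are 5! = 120 assignments.
By inclusion-exclusion, assignments with no fixed points: C(5,0)·5! − C(5,1)·4! + C(5,2)·3! − C(5,3)·2! + C(5,4)·1! − C(5,5)·0! = 44.
Probability = 44/120 = 11/30.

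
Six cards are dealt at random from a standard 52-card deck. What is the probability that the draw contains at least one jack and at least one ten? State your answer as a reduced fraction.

There are C(52,6) = 20358520 possible draws.
By inclusion-exclusion on the complements, draws missing all jacks or all tens: C(48,6) + C(48,6) − C(44,6) = 12271512 + 12271512 − 7059052 = 17483972.
So draws with at least one of each: 20358520 − 17483972 = 2874548, probability 2874548/20358520 = 718637/5089630.

718637/5089630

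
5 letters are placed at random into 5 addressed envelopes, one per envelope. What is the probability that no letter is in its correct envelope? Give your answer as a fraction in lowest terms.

There are 5! = 120 assignments.
By inclusion-exclusion, assignments with no fixed points: C(5,0)·5! − C(5,1)·4! + C(5,2)·3! − C(5,3)·2! + C(5,4)·1! − C(5,5)·0! = 44.
Probability = 44/120 = 11/30.

11/30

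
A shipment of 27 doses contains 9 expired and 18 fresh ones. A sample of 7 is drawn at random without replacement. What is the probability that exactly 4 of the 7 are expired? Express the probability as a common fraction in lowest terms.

1904/16445

Total number of selections: C(27,7) = 888030.
Selections with exactly 4 expired: choose 4 of the 9 expired and 3 of the 18 fresh, C(9,4)·C(18,3) = 126·816 = 102816.
Probability = 102816/888030 = 1904/16445.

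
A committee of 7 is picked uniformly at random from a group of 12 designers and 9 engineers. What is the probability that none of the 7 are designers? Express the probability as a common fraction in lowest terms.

1/3230

There are C(21,7) = 116280 possible selections.
Selections with no designers (all engineers): C(9,7) = 36.
Probability = 36/116280 = 1/3230.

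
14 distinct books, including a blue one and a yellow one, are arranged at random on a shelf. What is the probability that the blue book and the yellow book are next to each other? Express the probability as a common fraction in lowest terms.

1/7

There are 14! = 87178291200 arrangements.
Treat the blue book and the yellow book as a block: 13! arrangements of the blocks × 2 orders within the block = 2·6227020800 = 12454041600.
Probability = 12454041600/87178291200 = 1/7.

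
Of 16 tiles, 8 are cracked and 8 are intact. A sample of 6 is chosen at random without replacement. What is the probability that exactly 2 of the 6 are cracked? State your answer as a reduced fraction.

Total number of selections: C(16,6) = 8008.
Selections with exactly 2 cracked: choose 2 of the 8 cracked and 4 of the 8 intact, C(8,2)·C(8,4) = 28·70 = 1960.
Probability = 1960/8008 = 35/143.

35/143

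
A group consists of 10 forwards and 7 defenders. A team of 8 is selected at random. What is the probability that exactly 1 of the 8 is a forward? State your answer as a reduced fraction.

1/2431

The sample space is all 8-subsets of the 17: C(17,8) = 24310.
Selections with exactly 1 forward: choose 1 of the 10 forwards and 7 of the 7 defenders, C(10,1)·C(7,7) = 10·1 = 10.
Probability = 10/24310 = 1/2431.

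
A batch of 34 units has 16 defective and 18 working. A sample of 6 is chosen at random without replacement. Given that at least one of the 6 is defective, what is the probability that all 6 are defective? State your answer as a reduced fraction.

Work in counts. Selections with at least one defective: C(34,6) − C(18,6) = 1344904 − 18564 = 1326340.
Of those, selections where all 6 are defective: C(16,6) = 8008.
Conditional probability = 8008/1326340 = 2002/331585.

2002/331585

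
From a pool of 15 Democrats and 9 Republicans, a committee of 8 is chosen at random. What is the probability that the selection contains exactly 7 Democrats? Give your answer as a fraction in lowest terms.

585/7429

The sample space is all 8-subsets of the 24: C(24,8) = 735471.
Selections with exactly 7 Democrats: choose 7 of the 15 Democrats and 1 of the 9 Republicans, C(15,7)·C(9,1) = 6435·9 = 57915.
Probability = 57915/735471 = 585/7429.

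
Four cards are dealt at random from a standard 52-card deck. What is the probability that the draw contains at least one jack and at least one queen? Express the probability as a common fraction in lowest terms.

There are C(52,4) = 270725 possible draws.
By inclusion-exclusion on the complements, draws missing all jacks or all queens: C(48,4) + C(48,4) − C(44,4) = 194580 + 194580 − 135751 = 253409.
So draws with at least one of each: 270725 − 253409 = 17316, probability 17316/270725 = 1332/20825.

1332/20825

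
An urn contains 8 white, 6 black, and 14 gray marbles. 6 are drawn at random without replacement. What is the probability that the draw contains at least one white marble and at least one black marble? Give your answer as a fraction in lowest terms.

There are C(28,6) = 376740 possible draws.
By inclusion-exclusion on the complements, draws missing all white or all black: C(20,6) + C(22,6) − C(14,6) = 38760 + 74613 − 3003 = 110370.
So draws with at least one of each: 376740 − 110370 = 266370, probability 266370/376740 = 683/966.

683/966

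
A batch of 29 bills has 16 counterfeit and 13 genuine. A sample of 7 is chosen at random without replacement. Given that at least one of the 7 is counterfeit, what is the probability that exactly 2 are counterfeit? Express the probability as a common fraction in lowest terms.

495/4997

Work in counts. Selections with at least one counterfeit: C(29,7) − C(13,7) = 1560780 − 1716 = 1559064.
Of those, selections where exactly 2 are counterfeit: C(16,2)·C(13,5) = 120·1287 = 154440.
Conditional probability = 154440/1559064 = 495/4997.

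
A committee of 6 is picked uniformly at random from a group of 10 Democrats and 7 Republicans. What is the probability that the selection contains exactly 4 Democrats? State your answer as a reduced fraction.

The sample space is all 6-subsets of the 17: C(17,6) = 12376.
Selections with exactly 4 Democrats: choose 4 of the 10 Democrats and 2 of the 7 Republicans, C(10,4)·C(7,2) = 210·21 = 4410.
Probability = 4410/12376 = 315/884.

315/884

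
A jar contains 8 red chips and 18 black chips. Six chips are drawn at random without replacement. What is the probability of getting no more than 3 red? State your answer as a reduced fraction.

There are C(26,6) = 230230 ways to choose the 6.
Count the complement (more than 3 red): C(8,4)·C(18,2) + C(8,5)·C(18,1) + C(8,6)·C(18,0) = 10710 + 1008 + 28 = 11746.
Probability = 1 − 11746/230230 = 218484/230230 = 15606/16445.

15606/16445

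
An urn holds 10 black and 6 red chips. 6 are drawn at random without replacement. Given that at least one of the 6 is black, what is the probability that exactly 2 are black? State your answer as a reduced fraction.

225/2669

Work in counts. Selections with at least one black: C(16,6) − C(6,6) = 8008 − 1 = 8007.
Of those, selections where exactly 2 are black: C(10,2)·C(6,4) = 45·15 = 675.
Conditional probability = 675/8007 = 225/2669.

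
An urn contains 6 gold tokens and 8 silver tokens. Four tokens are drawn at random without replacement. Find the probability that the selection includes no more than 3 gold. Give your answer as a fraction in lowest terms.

Total selections: C(14,4) = 1001.
The complement is exactly 4 gold: C(6,4)·C(8,0) = 15.
Probability = 1 − 15/1001 = 986/1001.

986/1001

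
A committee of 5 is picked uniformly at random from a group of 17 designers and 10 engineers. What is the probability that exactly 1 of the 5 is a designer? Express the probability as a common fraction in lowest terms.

119/2691

There are C(27,5) = 80730 ways to choose 5 from 27.
Selections with exactly 1 designer: choose 1 of the 17 designers and 4 of the 10 engineers, C(17,1)·C(10,4) = 17·210 = 3570.
Probability = 3570/80730 = 119/2691.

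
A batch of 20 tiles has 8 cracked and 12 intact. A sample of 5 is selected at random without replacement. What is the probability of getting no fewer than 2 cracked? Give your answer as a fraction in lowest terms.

224/323

There are C(20,5) = 15504 ways to choose the 5.
Favorable selections (no fewer than 2 cracked): C(8,2)·C(12,3) + C(8,3)·C(12,2) + C(8,4)·C(12,1) + C(8,5)·C(12,0) = 6160 + 3696 + 840 + 56 = 10752.
Probability = 10752/15504 = 224/323.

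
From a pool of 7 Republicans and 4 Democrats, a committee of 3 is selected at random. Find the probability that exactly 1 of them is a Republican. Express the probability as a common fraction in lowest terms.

14/55

Total number of selections: C(11,3) = 165.
Selections with exactly 1 Republican: choose 1 of the 7 Republicans and 2 of the 4 Democrats, C(7,1)·C(4,2) = 7·6 = 42.
Probability = 42/165 = 14/55.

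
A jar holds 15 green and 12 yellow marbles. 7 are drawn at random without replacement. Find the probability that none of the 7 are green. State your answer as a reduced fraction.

There are C(27,7) = 888030 possible selections.
Selections with no green (all yellow): C(12,7) = 792.
Probability = 792/888030 = 4/4485.

4/4485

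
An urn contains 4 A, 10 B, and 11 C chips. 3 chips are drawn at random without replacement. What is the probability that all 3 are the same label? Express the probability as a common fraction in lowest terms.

There are C(25,3) = 2300 ways to draw 3 chips.
All same label: C(4,3) + C(10,3) + C(11,3) = 4 + 120 + 165 = 289.
Probability = 289/2300.

289/2300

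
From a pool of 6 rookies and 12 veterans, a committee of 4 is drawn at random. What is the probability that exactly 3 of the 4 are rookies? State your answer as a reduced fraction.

Total number of selections: C(18,4) = 3060.
Selections with exactly 3 rookies: choose 3 of the 6 rookies and 1 of the 12 veterans, C(6,3)·C(12,1) = 20·12 = 240.
Probability = 240/3060 = 4/51.

4/51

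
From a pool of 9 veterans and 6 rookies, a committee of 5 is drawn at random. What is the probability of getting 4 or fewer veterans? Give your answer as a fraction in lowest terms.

There are C(15,5) = 3003 ways to choose the 5.
Favorable selections (4 or fewer veterans): C(9,0)·C(6,5) + C(9,1)·C(6,4) + C(9,2)·C(6,3) + C(9,3)·C(6,2) + C(9,4)·C(6,1) = 6 + 135 + 720 + 1260 + 756 = 2877.
Probability = 2877/3003 = 137/143.

137/143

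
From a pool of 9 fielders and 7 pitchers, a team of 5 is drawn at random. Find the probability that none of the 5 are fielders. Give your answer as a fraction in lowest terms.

There are C(16,5) = 4368 possible selections.
Selections with no fielders (all pitchers): C(7,5) = 21.
Probability = 21/4368 = 1/208.

1/208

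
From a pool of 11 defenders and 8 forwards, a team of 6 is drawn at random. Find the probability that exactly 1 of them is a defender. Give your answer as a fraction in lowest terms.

22/969

There are C(19,6) = 27132 ways to choose 6 from 19.
Selections with exactly 1 defender: choose 1 of the 11 defenders and 5 of the 8 forwards, C(11,1)·C(8,5) = 11·56 = 616.
Probability = 616/27132 = 22/969.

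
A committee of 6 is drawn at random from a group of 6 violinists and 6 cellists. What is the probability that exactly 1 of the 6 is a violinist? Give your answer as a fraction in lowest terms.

3/77

The sample space is all 6-subsets of the 12: C(12,6) = 924.
Selections with exactly 1 violinist: choose 1 of the 6 violinists and 5 of the 6 cellists, C(6,1)·C(6,5) = 6·6 = 36.
Probability = 36/924 = 3/77.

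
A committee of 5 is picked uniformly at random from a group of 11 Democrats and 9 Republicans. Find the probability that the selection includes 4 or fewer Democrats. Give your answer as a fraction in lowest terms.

There are C(20,5) = 15504 ways to choose the 5.
Favorable selections (4 or fewer Democrats): C(11,0)·C(9,5) + C(11,1)·C(9,4) + C(11,2)·C(9,3) + C(11,3)·C(9,2) + C(11,4)·C(9,1) = 126 + 1386 + 4620 + 5940 + 2970 = 15042.
Probability = 15042/15504 = 2507/2584.

2507/2584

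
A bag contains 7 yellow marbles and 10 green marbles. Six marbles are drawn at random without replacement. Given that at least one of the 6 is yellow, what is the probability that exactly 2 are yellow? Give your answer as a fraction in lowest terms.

Work in counts. Selections with at least one yellow: C(17,6) − C(10,6) = 12376 − 210 = 12166.
Of those, selections where exactly 2 are yellow: C(7,2)·C(10,4) = 21·210 = 4410.
Conditional probability = 4410/12166 = 315/869.

315/869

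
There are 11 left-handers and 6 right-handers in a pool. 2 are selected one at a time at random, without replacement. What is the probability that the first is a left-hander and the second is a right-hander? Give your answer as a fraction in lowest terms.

33/136

Multiply the conditional probabilities at each draw: 11/17 · 6/16 = 66/272 = 33/136.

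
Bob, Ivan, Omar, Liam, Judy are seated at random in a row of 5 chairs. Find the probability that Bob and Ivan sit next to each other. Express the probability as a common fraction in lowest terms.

There are 5! = 120 arrangements.
Treat Bob and Ivan as a block: 4! arrangements of the blocks × 2 orders within the block = 2·24 = 48.
Probability = 48/120 = 2/5.

2/5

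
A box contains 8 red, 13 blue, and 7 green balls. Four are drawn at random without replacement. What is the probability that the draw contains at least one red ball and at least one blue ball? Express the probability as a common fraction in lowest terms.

There are C(28,4) = 20475 possible draws.
By inclusion-exclusion on the complements, draws missing all red or all blue: C(20,4) + C(15,4) − C(7,4) = 4845 + 1365 − 35 = 6175.
So draws with at least one of each: 20475 − 6175 = 14300, probability 14300/20475 = 44/63.

44/63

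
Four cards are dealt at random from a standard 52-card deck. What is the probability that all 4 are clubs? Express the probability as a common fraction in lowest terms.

11/4165

There are C(52,4) = 270725 possible 4-card hands.
Hands that are all clubs: C(13,4) = 715.
Probability = 715/270725 = 11/4165.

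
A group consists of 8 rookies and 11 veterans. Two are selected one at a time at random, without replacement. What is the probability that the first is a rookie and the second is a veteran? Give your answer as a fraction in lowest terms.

Multiply the conditional probabilities at each draw: 8/19 · 11/18 = 88/342 = 44/171.

44/171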